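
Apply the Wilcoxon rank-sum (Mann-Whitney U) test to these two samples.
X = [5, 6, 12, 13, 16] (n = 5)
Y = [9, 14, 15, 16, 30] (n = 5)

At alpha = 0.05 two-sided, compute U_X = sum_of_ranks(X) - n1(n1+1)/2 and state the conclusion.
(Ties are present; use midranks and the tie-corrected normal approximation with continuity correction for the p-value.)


Step 1: Combine and sort all 10 observations; assign midranks.
sorted (value, group): (5,X), (6,X), (9,Y), (12,X), (13,X), (14,Y), (15,Y), (16,X), (16,Y), (30,Y)
ranks: 5->1, 6->2, 9->3, 12->4, 13->5, 14->6, 15->7, 16->8.5, 16->8.5, 30->10
Step 2: Rank sum for X: R1 = 1 + 2 + 4 + 5 + 8.5 = 20.5.
Step 3: U_X = R1 - n1(n1+1)/2 = 20.5 - 5*6/2 = 20.5 - 15 = 5.5.
       U_Y = n1*n2 - U_X = 25 - 5.5 = 19.5.
Step 4: Ties are present, so use the tie-corrected normal approximation (with continuity correction) for the p-value.
Step 5: p-value = 0.173217; compare to alpha = 0.05. fail to reject H0.

U_X = 5.5, p = 0.173217, fail to reject H0 at alpha = 0.05.


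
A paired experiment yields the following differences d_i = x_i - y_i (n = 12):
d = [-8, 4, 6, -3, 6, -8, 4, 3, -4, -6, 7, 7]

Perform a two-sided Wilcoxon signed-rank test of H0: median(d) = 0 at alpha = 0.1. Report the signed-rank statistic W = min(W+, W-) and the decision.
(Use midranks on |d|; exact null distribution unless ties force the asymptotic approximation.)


Step 1: Drop any zero differences (none here) and take |d_i|.
|d| = [8, 4, 6, 3, 6, 8, 4, 3, 4, 6, 7, 7]
Step 2: Midrank |d_i| (ties get averaged ranks).
ranks: |8|->11.5, |4|->4, |6|->7, |3|->1.5, |6|->7, |8|->11.5, |4|->4, |3|->1.5, |4|->4, |6|->7, |7|->9.5, |7|->9.5
Step 3: Attach original signs; sum ranks with positive sign and with negative sign.
W+ = 4 + 7 + 7 + 4 + 1.5 + 9.5 + 9.5 = 42.5
W- = 11.5 + 1.5 + 11.5 + 4 + 7 = 35.5
(Check: W+ + W- = 78 should equal n(n+1)/2 = 78.)
Step 4: Test statistic W = min(W+, W-) = 35.5.
Step 5: Ties in |d|, so use the tie-corrected normal approximation.
        E[W] = n(n+1)/4 = 12*13/4 = 39.
        Tie groups: |d|=3 (t=2), |d|=4 (t=3), |d|=6 (t=3), |d|=7 (t=2), |d|=8 (t=2); sum(t^3 - t) = 66.
        Var[W] = n(n+1)(2n+1)/24 - sum(t^3-t)/48 = 3900/24 - 66/48 = 161.125.
        z = (W - E[W]) / sqrt(Var[W]) = (35.5 - 39) / 12.6935 = -0.2757.
        Two-sided p = 2*Phi(z) = 0.782754.
Step 6: alpha = 0.1. fail to reject H0.

W+ = 42.5, W- = 35.5, W = min = 35.5, p = 0.782754, fail to reject H0.


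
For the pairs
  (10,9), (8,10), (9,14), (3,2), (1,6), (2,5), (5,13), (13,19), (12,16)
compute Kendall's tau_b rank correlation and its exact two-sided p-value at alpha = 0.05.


Step 1: Enumerate the 36 unordered pairs (i,j) with i<j and classify each by sign(x_j-x_i) * sign(y_j-y_i).
  (1,2):dx=-2,dy=+1->D; (1,3):dx=-1,dy=+5->D; (1,4):dx=-7,dy=-7->C; (1,5):dx=-9,dy=-3->C
  (1,6):dx=-8,dy=-4->C; (1,7):dx=-5,dy=+4->D; (1,8):dx=+3,dy=+10->C; (1,9):dx=+2,dy=+7->C
  (2,3):dx=+1,dy=+4->C; (2,4):dx=-5,dy=-8->C; (2,5):dx=-7,dy=-4->C; (2,6):dx=-6,dy=-5->C
  (2,7):dx=-3,dy=+3->D; (2,8):dx=+5,dy=+9->C; (2,9):dx=+4,dy=+6->C; (3,4):dx=-6,dy=-12->C
  (3,5):dx=-8,dy=-8->C; (3,6):dx=-7,dy=-9->C; (3,7):dx=-4,dy=-1->C; (3,8):dx=+4,dy=+5->C
  (3,9):dx=+3,dy=+2->C; (4,5):dx=-2,dy=+4->D; (4,6):dx=-1,dy=+3->D; (4,7):dx=+2,dy=+11->C
  (4,8):dx=+10,dy=+17->C; (4,9):dx=+9,dy=+14->C; (5,6):dx=+1,dy=-1->D; (5,7):dx=+4,dy=+7->C
  (5,8):dx=+12,dy=+13->C; (5,9):dx=+11,dy=+10->C; (6,7):dx=+3,dy=+8->C; (6,8):dx=+11,dy=+14->C
  (6,9):dx=+10,dy=+11->C; (7,8):dx=+8,dy=+6->C; (7,9):dx=+7,dy=+3->C; (8,9):dx=-1,dy=-3->C
Step 2: C = 29, D = 7, total pairs = 36.
Step 3: tau = (C - D)/(n(n-1)/2) = (29 - 7)/36 = 0.611111.
Step 4: Exact two-sided p-value (enumerate n! = 362880 permutations of y under H0): p = 0.024741.
Step 5: alpha = 0.05. reject H0.

tau_b = 0.6111 (C=29, D=7), p = 0.024741, reject H0.


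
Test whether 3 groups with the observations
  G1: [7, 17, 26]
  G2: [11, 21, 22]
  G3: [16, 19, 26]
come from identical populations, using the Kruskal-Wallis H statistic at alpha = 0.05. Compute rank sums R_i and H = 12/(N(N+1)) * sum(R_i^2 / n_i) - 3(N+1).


Step 1: Combine all N = 9 observations and assign midranks.
sorted (value, group, rank): (7,G1,1), (11,G2,2), (16,G3,3), (17,G1,4), (19,G3,5), (21,G2,6), (22,G2,7), (26,G1,8.5), (26,G3,8.5)
Step 2: Sum ranks within each group.
R_1 = 13.5 (n_1 = 3)
R_2 = 15 (n_2 = 3)
R_3 = 16.5 (n_3 = 3)
Step 3: H = 12/(N(N+1)) * sum(R_i^2/n_i) - 3(N+1)
     = 12/(9*10) * (13.5^2/3 + 15^2/3 + 16.5^2/3) - 3*10
     = 0.133333 * 226.5 - 30
     = 0.200000.
Step 4: Ties present; correction factor C = 1 - 6/(9^3 - 9) = 0.991667. Corrected H = 0.200000 / 0.991667 = 0.201681.
Step 5: Under H0, H ~ chi^2(2); p-value = 0.904077.
Step 6: alpha = 0.05. fail to reject H0.

H = 0.2017, df = 2, p = 0.904077, fail to reject H0.


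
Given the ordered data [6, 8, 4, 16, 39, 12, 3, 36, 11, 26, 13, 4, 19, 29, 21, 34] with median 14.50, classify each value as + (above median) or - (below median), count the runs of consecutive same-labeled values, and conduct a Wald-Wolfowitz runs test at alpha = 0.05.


Step 1: Compute median = 14.50; label A = above, B = below.
Labels in order: BBBAABBABABBAAAA  (n_A = 8, n_B = 8)
Step 2: Count runs R = 8.
Step 3: Under H0 (random ordering), E[R] = 2*n_A*n_B/(n_A+n_B) + 1 = 2*8*8/16 + 1 = 9.0000.
        Var[R] = 2*n_A*n_B*(2*n_A*n_B - n_A - n_B) / ((n_A+n_B)^2 * (n_A+n_B-1)) = 14336/3840 = 3.7333.
        SD[R] = 1.9322.
Step 4: Continuity-corrected z = (R + 0.5 - E[R]) / SD[R] = (8 + 0.5 - 9.0000) / 1.9322 = -0.2588.
Step 5: Two-sided p-value via normal approximation = 2*(1 - Phi(|z|)) = 0.795809.
Step 6: alpha = 0.05. fail to reject H0.

R = 8, z = -0.2588, p = 0.795809, fail to reject H0.


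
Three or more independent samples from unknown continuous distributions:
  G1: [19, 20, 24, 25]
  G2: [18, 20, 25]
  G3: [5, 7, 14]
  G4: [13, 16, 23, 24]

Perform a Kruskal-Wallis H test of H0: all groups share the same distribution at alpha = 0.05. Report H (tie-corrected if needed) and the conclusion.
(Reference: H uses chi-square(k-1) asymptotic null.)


Step 1: Combine all N = 14 observations and assign midranks.
sorted (value, group, rank): (5,G3,1), (7,G3,2), (13,G4,3), (14,G3,4), (16,G4,5), (18,G2,6), (19,G1,7), (20,G1,8.5), (20,G2,8.5), (23,G4,10), (24,G1,11.5), (24,G4,11.5), (25,G1,13.5), (25,G2,13.5)
Step 2: Sum ranks within each group.
R_1 = 40.5 (n_1 = 4)
R_2 = 28 (n_2 = 3)
R_3 = 7 (n_3 = 3)
R_4 = 29.5 (n_4 = 4)
Step 3: H = 12/(N(N+1)) * sum(R_i^2/n_i) - 3(N+1)
     = 12/(14*15) * (40.5^2/4 + 28^2/3 + 7^2/3 + 29.5^2/4) - 3*15
     = 0.057143 * 905.292 - 45
     = 6.730952.
Step 4: Ties present; correction factor C = 1 - 18/(14^3 - 14) = 0.993407. Corrected H = 6.730952 / 0.993407 = 6.775627.
Step 5: Under H0, H ~ chi^2(3); p-value = 0.079404.
Step 6: alpha = 0.05. fail to reject H0.

H = 6.7756, df = 3, p = 0.079404, fail to reject H0.


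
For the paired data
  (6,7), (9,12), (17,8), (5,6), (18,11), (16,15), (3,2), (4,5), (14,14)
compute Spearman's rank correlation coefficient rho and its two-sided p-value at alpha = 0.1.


Step 1: Rank x and y separately (midranks; no ties here).
rank(x): 6->4, 9->5, 17->8, 5->3, 18->9, 16->7, 3->1, 4->2, 14->6
rank(y): 7->4, 12->7, 8->5, 6->3, 11->6, 15->9, 2->1, 5->2, 14->8
Step 2: d_i = R_x(i) - R_y(i); compute d_i^2.
  (4-4)^2=0, (5-7)^2=4, (8-5)^2=9, (3-3)^2=0, (9-6)^2=9, (7-9)^2=4, (1-1)^2=0, (2-2)^2=0, (6-8)^2=4
sum(d^2) = 30.
Step 3: rho = 1 - 6*30 / (9*(9^2 - 1)) = 1 - 180/720 = 0.750000.
Step 4: Under H0, t = rho * sqrt((n-2)/(1-rho^2)) = 3.0000 ~ t(7).
Step 5: Two-sided p-value from the t-distribution with 7 df = 0.019942.
Step 6: alpha = 0.1. reject H0.

rho = 0.7500, p = 0.019942, reject H0 at alpha = 0.1.


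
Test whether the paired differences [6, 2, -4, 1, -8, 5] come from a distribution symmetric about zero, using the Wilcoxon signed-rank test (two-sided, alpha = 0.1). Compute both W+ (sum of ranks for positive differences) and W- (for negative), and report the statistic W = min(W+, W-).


Step 1: Drop any zero differences (none here) and take |d_i|.
|d| = [6, 2, 4, 1, 8, 5]
Step 2: Midrank |d_i| (ties get averaged ranks).
ranks: |6|->5, |2|->2, |4|->3, |1|->1, |8|->6, |5|->4
Step 3: Attach original signs; sum ranks with positive sign and with negative sign.
W+ = 5 + 2 + 1 + 4 = 12
W- = 3 + 6 = 9
(Check: W+ + W- = 21 should equal n(n+1)/2 = 21.)
Step 4: Test statistic W = min(W+, W-) = 9.
Step 5: No ties, so the exact null distribution over the 2^6 = 64 sign assignments gives the two-sided p-value = 0.843750.
Step 6: alpha = 0.1. fail to reject H0.

W+ = 12, W- = 9, W = min = 9, p = 0.843750, fail to reject H0.


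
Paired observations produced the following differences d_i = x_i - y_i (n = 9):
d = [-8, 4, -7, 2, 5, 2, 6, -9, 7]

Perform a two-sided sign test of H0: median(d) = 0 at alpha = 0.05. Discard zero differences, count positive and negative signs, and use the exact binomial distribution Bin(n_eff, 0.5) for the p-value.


Step 1: Discard zero differences. Original n = 9; n_eff = number of nonzero differences = 9.
Nonzero differences (with sign): -8, +4, -7, +2, +5, +2, +6, -9, +7
Step 2: Count signs: positive = 6, negative = 3.
Step 3: Under H0: P(positive) = 0.5, so the number of positives S ~ Bin(9, 0.5).
Step 4: Two-sided exact p-value = sum of Bin(9,0.5) probabilities at or below the observed probability = 0.507812.
Step 5: alpha = 0.05. fail to reject H0.

n_eff = 9, pos = 6, neg = 3, p = 0.507812, fail to reject H0.


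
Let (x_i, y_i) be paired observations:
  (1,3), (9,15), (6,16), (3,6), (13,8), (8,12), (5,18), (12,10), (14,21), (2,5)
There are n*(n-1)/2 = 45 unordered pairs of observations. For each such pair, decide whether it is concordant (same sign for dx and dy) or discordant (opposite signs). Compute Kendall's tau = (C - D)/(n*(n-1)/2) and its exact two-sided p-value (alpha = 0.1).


Step 1: Enumerate the 45 unordered pairs (i,j) with i<j and classify each by sign(x_j-x_i) * sign(y_j-y_i).
  (1,2):dx=+8,dy=+12->C; (1,3):dx=+5,dy=+13->C; (1,4):dx=+2,dy=+3->C; (1,5):dx=+12,dy=+5->C
  (1,6):dx=+7,dy=+9->C; (1,7):dx=+4,dy=+15->C; (1,8):dx=+11,dy=+7->C; (1,9):dx=+13,dy=+18->C
  (1,10):dx=+1,dy=+2->C; (2,3):dx=-3,dy=+1->D; (2,4):dx=-6,dy=-9->C; (2,5):dx=+4,dy=-7->D
  (2,6):dx=-1,dy=-3->C; (2,7):dx=-4,dy=+3->D; (2,8):dx=+3,dy=-5->D; (2,9):dx=+5,dy=+6->C
  (2,10):dx=-7,dy=-10->C; (3,4):dx=-3,dy=-10->C; (3,5):dx=+7,dy=-8->D; (3,6):dx=+2,dy=-4->D
  (3,7):dx=-1,dy=+2->D; (3,8):dx=+6,dy=-6->D; (3,9):dx=+8,dy=+5->C; (3,10):dx=-4,dy=-11->C
  (4,5):dx=+10,dy=+2->C; (4,6):dx=+5,dy=+6->C; (4,7):dx=+2,dy=+12->C; (4,8):dx=+9,dy=+4->C
  (4,9):dx=+11,dy=+15->C; (4,10):dx=-1,dy=-1->C; (5,6):dx=-5,dy=+4->D; (5,7):dx=-8,dy=+10->D
  (5,8):dx=-1,dy=+2->D; (5,9):dx=+1,dy=+13->C; (5,10):dx=-11,dy=-3->C; (6,7):dx=-3,dy=+6->D
  (6,8):dx=+4,dy=-2->D; (6,9):dx=+6,dy=+9->C; (6,10):dx=-6,dy=-7->C; (7,8):dx=+7,dy=-8->D
  (7,9):dx=+9,dy=+3->C; (7,10):dx=-3,dy=-13->C; (8,9):dx=+2,dy=+11->C; (8,10):dx=-10,dy=-5->C
  (9,10):dx=-12,dy=-16->C
Step 2: C = 31, D = 14, total pairs = 45.
Step 3: tau = (C - D)/(n(n-1)/2) = (31 - 14)/45 = 0.377778.
Step 4: Exact two-sided p-value (enumerate n! = 3628800 permutations of y under H0): p = 0.155742.
Step 5: alpha = 0.1. fail to reject H0.

tau_b = 0.3778 (C=31, D=14), p = 0.155742, fail to reject H0.


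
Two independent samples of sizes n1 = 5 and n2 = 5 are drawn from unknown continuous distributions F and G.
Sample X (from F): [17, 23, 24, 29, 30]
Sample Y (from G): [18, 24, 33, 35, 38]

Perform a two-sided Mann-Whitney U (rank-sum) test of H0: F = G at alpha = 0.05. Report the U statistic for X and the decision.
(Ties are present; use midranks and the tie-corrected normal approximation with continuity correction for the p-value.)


Step 1: Combine and sort all 10 observations; assign midranks.
sorted (value, group): (17,X), (18,Y), (23,X), (24,X), (24,Y), (29,X), (30,X), (33,Y), (35,Y), (38,Y)
ranks: 17->1, 18->2, 23->3, 24->4.5, 24->4.5, 29->6, 30->7, 33->8, 35->9, 38->10
Step 2: Rank sum for X: R1 = 1 + 3 + 4.5 + 6 + 7 = 21.5.
Step 3: U_X = R1 - n1(n1+1)/2 = 21.5 - 5*6/2 = 21.5 - 15 = 6.5.
       U_Y = n1*n2 - U_X = 25 - 6.5 = 18.5.
Step 4: Ties are present, so use the tie-corrected normal approximation (with continuity correction) for the p-value.
Step 5: p-value = 0.249153; compare to alpha = 0.05. fail to reject H0.

U_X = 6.5, p = 0.249153, fail to reject H0 at alpha = 0.05.


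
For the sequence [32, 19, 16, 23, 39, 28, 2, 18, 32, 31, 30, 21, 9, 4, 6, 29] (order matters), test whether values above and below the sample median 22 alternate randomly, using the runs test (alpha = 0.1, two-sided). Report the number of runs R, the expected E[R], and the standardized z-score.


Step 1: Compute median = 22; label A = above, B = below.
Labels in order: ABBAAABBAAABBBBA  (n_A = 8, n_B = 8)
Step 2: Count runs R = 7.
Step 3: Under H0 (random ordering), E[R] = 2*n_A*n_B/(n_A+n_B) + 1 = 2*8*8/16 + 1 = 9.0000.
        Var[R] = 2*n_A*n_B*(2*n_A*n_B - n_A - n_B) / ((n_A+n_B)^2 * (n_A+n_B-1)) = 14336/3840 = 3.7333.
        SD[R] = 1.9322.
Step 4: Continuity-corrected z = (R + 0.5 - E[R]) / SD[R] = (7 + 0.5 - 9.0000) / 1.9322 = -0.7763.
Step 5: Two-sided p-value via normal approximation = 2*(1 - Phi(|z|)) = 0.437558.
Step 6: alpha = 0.1. fail to reject H0.

R = 7, z = -0.7763, p = 0.437558, fail to reject H0.


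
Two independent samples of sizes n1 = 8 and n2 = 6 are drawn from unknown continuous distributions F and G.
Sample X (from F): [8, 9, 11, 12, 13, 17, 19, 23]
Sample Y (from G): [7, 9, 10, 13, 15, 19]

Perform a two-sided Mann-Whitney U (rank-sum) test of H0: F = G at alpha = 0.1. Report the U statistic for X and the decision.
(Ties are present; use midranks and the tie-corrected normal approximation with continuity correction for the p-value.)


Step 1: Combine and sort all 14 observations; assign midranks.
sorted (value, group): (7,Y), (8,X), (9,X), (9,Y), (10,Y), (11,X), (12,X), (13,X), (13,Y), (15,Y), (17,X), (19,X), (19,Y), (23,X)
ranks: 7->1, 8->2, 9->3.5, 9->3.5, 10->5, 11->6, 12->7, 13->8.5, 13->8.5, 15->10, 17->11, 19->12.5, 19->12.5, 23->14
Step 2: Rank sum for X: R1 = 2 + 3.5 + 6 + 7 + 8.5 + 11 + 12.5 + 14 = 64.5.
Step 3: U_X = R1 - n1(n1+1)/2 = 64.5 - 8*9/2 = 64.5 - 36 = 28.5.
       U_Y = n1*n2 - U_X = 48 - 28.5 = 19.5.
Step 4: Ties are present, so use the tie-corrected normal approximation (with continuity correction) for the p-value.
Step 5: p-value = 0.604382; compare to alpha = 0.1. fail to reject H0.

U_X = 28.5, p = 0.604382, fail to reject H0 at alpha = 0.1.


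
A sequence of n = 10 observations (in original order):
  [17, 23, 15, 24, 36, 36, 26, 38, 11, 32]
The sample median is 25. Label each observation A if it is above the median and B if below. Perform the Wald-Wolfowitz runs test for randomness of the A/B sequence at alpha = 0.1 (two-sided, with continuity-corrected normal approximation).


Step 1: Compute median = 25; label A = above, B = below.
Labels in order: BBBBAAAABA  (n_A = 5, n_B = 5)
Step 2: Count runs R = 4.
Step 3: Under H0 (random ordering), E[R] = 2*n_A*n_B/(n_A+n_B) + 1 = 2*5*5/10 + 1 = 6.0000.
        Var[R] = 2*n_A*n_B*(2*n_A*n_B - n_A - n_B) / ((n_A+n_B)^2 * (n_A+n_B-1)) = 2000/900 = 2.2222.
        SD[R] = 1.4907.
Step 4: Continuity-corrected z = (R + 0.5 - E[R]) / SD[R] = (4 + 0.5 - 6.0000) / 1.4907 = -1.0062.
Step 5: Two-sided p-value via normal approximation = 2*(1 - Phi(|z|)) = 0.314305.
Step 6: alpha = 0.1. fail to reject H0.

R = 4, z = -1.0062, p = 0.314305, fail to reject H0.


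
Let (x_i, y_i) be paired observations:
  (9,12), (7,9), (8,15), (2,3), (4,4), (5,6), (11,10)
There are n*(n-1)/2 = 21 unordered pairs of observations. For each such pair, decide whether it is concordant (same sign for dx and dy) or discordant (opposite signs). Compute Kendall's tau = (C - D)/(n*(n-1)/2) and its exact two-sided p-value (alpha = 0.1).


Step 1: Enumerate the 21 unordered pairs (i,j) with i<j and classify each by sign(x_j-x_i) * sign(y_j-y_i).
  (1,2):dx=-2,dy=-3->C; (1,3):dx=-1,dy=+3->D; (1,4):dx=-7,dy=-9->C; (1,5):dx=-5,dy=-8->C
  (1,6):dx=-4,dy=-6->C; (1,7):dx=+2,dy=-2->D; (2,3):dx=+1,dy=+6->C; (2,4):dx=-5,dy=-6->C
  (2,5):dx=-3,dy=-5->C; (2,6):dx=-2,dy=-3->C; (2,7):dx=+4,dy=+1->C; (3,4):dx=-6,dy=-12->C
  (3,5):dx=-4,dy=-11->C; (3,6):dx=-3,dy=-9->C; (3,7):dx=+3,dy=-5->D; (4,5):dx=+2,dy=+1->C
  (4,6):dx=+3,dy=+3->C; (4,7):dx=+9,dy=+7->C; (5,6):dx=+1,dy=+2->C; (5,7):dx=+7,dy=+6->C
  (6,7):dx=+6,dy=+4->C
Step 2: C = 18, D = 3, total pairs = 21.
Step 3: tau = (C - D)/(n(n-1)/2) = (18 - 3)/21 = 0.714286.
Step 4: Exact two-sided p-value (enumerate n! = 5040 permutations of y under H0): p = 0.030159.
Step 5: alpha = 0.1. reject H0.

tau_b = 0.7143 (C=18, D=3), p = 0.030159, reject H0.


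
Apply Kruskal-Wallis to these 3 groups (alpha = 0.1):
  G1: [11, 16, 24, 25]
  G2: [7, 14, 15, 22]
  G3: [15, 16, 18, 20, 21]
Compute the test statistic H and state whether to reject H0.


Step 1: Combine all N = 13 observations and assign midranks.
sorted (value, group, rank): (7,G2,1), (11,G1,2), (14,G2,3), (15,G2,4.5), (15,G3,4.5), (16,G1,6.5), (16,G3,6.5), (18,G3,8), (20,G3,9), (21,G3,10), (22,G2,11), (24,G1,12), (25,G1,13)
Step 2: Sum ranks within each group.
R_1 = 33.5 (n_1 = 4)
R_2 = 19.5 (n_2 = 4)
R_3 = 38 (n_3 = 5)
Step 3: H = 12/(N(N+1)) * sum(R_i^2/n_i) - 3(N+1)
     = 12/(13*14) * (33.5^2/4 + 19.5^2/4 + 38^2/5) - 3*14
     = 0.065934 * 664.425 - 42
     = 1.808242.
Step 4: Ties present; correction factor C = 1 - 12/(13^3 - 13) = 0.994505. Corrected H = 1.808242 / 0.994505 = 1.818232.
Step 5: Under H0, H ~ chi^2(2); p-value = 0.402880.
Step 6: alpha = 0.1. fail to reject H0.

H = 1.8182, df = 2, p = 0.402880, fail to reject H0.


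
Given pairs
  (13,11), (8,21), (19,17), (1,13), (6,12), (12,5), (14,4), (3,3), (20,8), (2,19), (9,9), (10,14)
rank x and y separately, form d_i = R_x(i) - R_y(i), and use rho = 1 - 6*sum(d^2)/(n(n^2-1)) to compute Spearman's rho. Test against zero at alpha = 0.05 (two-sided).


Step 1: Rank x and y separately (midranks; no ties here).
rank(x): 13->9, 8->5, 19->11, 1->1, 6->4, 12->8, 14->10, 3->3, 20->12, 2->2, 9->6, 10->7
rank(y): 11->6, 21->12, 17->10, 13->8, 12->7, 5->3, 4->2, 3->1, 8->4, 19->11, 9->5, 14->9
Step 2: d_i = R_x(i) - R_y(i); compute d_i^2.
  (9-6)^2=9, (5-12)^2=49, (11-10)^2=1, (1-8)^2=49, (4-7)^2=9, (8-3)^2=25, (10-2)^2=64, (3-1)^2=4, (12-4)^2=64, (2-11)^2=81, (6-5)^2=1, (7-9)^2=4
sum(d^2) = 360.
Step 3: rho = 1 - 6*360 / (12*(12^2 - 1)) = 1 - 2160/1716 = -0.258741.
Step 4: Under H0, t = rho * sqrt((n-2)/(1-rho^2)) = -0.8471 ~ t(10).
Step 5: Two-sided p-value from the t-distribution with 10 df = 0.416775.
Step 6: alpha = 0.05. fail to reject H0.

rho = -0.2587, p = 0.416775, fail to reject H0 at alpha = 0.05.


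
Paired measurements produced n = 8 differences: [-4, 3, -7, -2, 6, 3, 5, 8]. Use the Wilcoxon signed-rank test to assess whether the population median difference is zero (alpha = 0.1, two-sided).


Step 1: Drop any zero differences (none here) and take |d_i|.
|d| = [4, 3, 7, 2, 6, 3, 5, 8]
Step 2: Midrank |d_i| (ties get averaged ranks).
ranks: |4|->4, |3|->2.5, |7|->7, |2|->1, |6|->6, |3|->2.5, |5|->5, |8|->8
Step 3: Attach original signs; sum ranks with positive sign and with negative sign.
W+ = 2.5 + 6 + 2.5 + 5 + 8 = 24
W- = 4 + 7 + 1 = 12
(Check: W+ + W- = 36 should equal n(n+1)/2 = 36.)
Step 4: Test statistic W = min(W+, W-) = 12.
Step 5: Ties in |d|, so use the tie-corrected normal approximation.
        E[W] = n(n+1)/4 = 8*9/4 = 18.
        Tie groups: |d|=3 (t=2); sum(t^3 - t) = 6.
        Var[W] = n(n+1)(2n+1)/24 - sum(t^3-t)/48 = 1224/24 - 6/48 = 50.875.
        z = (W - E[W]) / sqrt(Var[W]) = (12 - 18) / 7.1327 = -0.8412.
        Two-sided p = 2*Phi(z) = 0.400236.
Step 6: alpha = 0.1. fail to reject H0.

W+ = 24, W- = 12, W = min = 12, p = 0.400236, fail to reject H0.


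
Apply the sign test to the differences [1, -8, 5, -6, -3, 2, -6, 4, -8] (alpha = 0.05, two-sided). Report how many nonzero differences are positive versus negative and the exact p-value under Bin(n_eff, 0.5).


Step 1: Discard zero differences. Original n = 9; n_eff = number of nonzero differences = 9.
Nonzero differences (with sign): +1, -8, +5, -6, -3, +2, -6, +4, -8
Step 2: Count signs: positive = 4, negative = 5.
Step 3: Under H0: P(positive) = 0.5, so the number of positives S ~ Bin(9, 0.5).
Step 4: Two-sided exact p-value = sum of Bin(9,0.5) probabilities at or below the observed probability = 1.000000.
Step 5: alpha = 0.05. fail to reject H0.

n_eff = 9, pos = 4, neg = 5, p = 1.000000, fail to reject H0.


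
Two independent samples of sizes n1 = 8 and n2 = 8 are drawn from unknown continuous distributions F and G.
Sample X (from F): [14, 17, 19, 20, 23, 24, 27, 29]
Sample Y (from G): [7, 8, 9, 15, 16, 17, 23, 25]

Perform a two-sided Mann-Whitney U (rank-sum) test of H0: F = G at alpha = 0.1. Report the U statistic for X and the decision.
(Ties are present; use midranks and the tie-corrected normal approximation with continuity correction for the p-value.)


Step 1: Combine and sort all 16 observations; assign midranks.
sorted (value, group): (7,Y), (8,Y), (9,Y), (14,X), (15,Y), (16,Y), (17,X), (17,Y), (19,X), (20,X), (23,X), (23,Y), (24,X), (25,Y), (27,X), (29,X)
ranks: 7->1, 8->2, 9->3, 14->4, 15->5, 16->6, 17->7.5, 17->7.5, 19->9, 20->10, 23->11.5, 23->11.5, 24->13, 25->14, 27->15, 29->16
Step 2: Rank sum for X: R1 = 4 + 7.5 + 9 + 10 + 11.5 + 13 + 15 + 16 = 86.
Step 3: U_X = R1 - n1(n1+1)/2 = 86 - 8*9/2 = 86 - 36 = 50.
       U_Y = n1*n2 - U_X = 64 - 50 = 14.
Step 4: Ties are present, so use the tie-corrected normal approximation (with continuity correction) for the p-value.
Step 5: p-value = 0.065684; compare to alpha = 0.1. reject H0.

U_X = 50, p = 0.065684, reject H0 at alpha = 0.1.


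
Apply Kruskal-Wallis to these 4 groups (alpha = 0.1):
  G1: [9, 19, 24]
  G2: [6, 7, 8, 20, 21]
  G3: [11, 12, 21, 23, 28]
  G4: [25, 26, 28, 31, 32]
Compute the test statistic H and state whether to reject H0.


Step 1: Combine all N = 18 observations and assign midranks.
sorted (value, group, rank): (6,G2,1), (7,G2,2), (8,G2,3), (9,G1,4), (11,G3,5), (12,G3,6), (19,G1,7), (20,G2,8), (21,G2,9.5), (21,G3,9.5), (23,G3,11), (24,G1,12), (25,G4,13), (26,G4,14), (28,G3,15.5), (28,G4,15.5), (31,G4,17), (32,G4,18)
Step 2: Sum ranks within each group.
R_1 = 23 (n_1 = 3)
R_2 = 23.5 (n_2 = 5)
R_3 = 47 (n_3 = 5)
R_4 = 77.5 (n_4 = 5)
Step 3: H = 12/(N(N+1)) * sum(R_i^2/n_i) - 3(N+1)
     = 12/(18*19) * (23^2/3 + 23.5^2/5 + 47^2/5 + 77.5^2/5) - 3*19
     = 0.035088 * 1929.83 - 57
     = 10.713450.
Step 4: Ties present; correction factor C = 1 - 12/(18^3 - 18) = 0.997936. Corrected H = 10.713450 / 0.997936 = 10.735608.
Step 5: Under H0, H ~ chi^2(3); p-value = 0.013245.
Step 6: alpha = 0.1. reject H0.

H = 10.7356, df = 3, p = 0.013245, reject H0.


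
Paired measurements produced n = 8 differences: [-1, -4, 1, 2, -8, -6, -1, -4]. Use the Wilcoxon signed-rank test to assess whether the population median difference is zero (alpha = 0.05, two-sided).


Step 1: Drop any zero differences (none here) and take |d_i|.
|d| = [1, 4, 1, 2, 8, 6, 1, 4]
Step 2: Midrank |d_i| (ties get averaged ranks).
ranks: |1|->2, |4|->5.5, |1|->2, |2|->4, |8|->8, |6|->7, |1|->2, |4|->5.5
Step 3: Attach original signs; sum ranks with positive sign and with negative sign.
W+ = 2 + 4 = 6
W- = 2 + 5.5 + 8 + 7 + 2 + 5.5 = 30
(Check: W+ + W- = 36 should equal n(n+1)/2 = 36.)
Step 4: Test statistic W = min(W+, W-) = 6.
Step 5: Ties in |d|, so use the tie-corrected normal approximation.
        E[W] = n(n+1)/4 = 8*9/4 = 18.
        Tie groups: |d|=1 (t=3), |d|=4 (t=2); sum(t^3 - t) = 30.
        Var[W] = n(n+1)(2n+1)/24 - sum(t^3-t)/48 = 1224/24 - 30/48 = 50.375.
        z = (W - E[W]) / sqrt(Var[W]) = (6 - 18) / 7.0975 = -1.6907.
        Two-sided p = 2*Phi(z) = 0.090889.
Step 6: alpha = 0.05. fail to reject H0.

W+ = 6, W- = 30, W = min = 6, p = 0.090889, fail to reject H0.


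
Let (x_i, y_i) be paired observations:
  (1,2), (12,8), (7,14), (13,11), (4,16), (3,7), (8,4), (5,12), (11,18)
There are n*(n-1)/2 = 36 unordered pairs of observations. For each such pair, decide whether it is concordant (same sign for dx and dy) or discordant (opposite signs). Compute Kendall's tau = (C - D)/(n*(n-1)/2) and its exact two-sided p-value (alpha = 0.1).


Step 1: Enumerate the 36 unordered pairs (i,j) with i<j and classify each by sign(x_j-x_i) * sign(y_j-y_i).
  (1,2):dx=+11,dy=+6->C; (1,3):dx=+6,dy=+12->C; (1,4):dx=+12,dy=+9->C; (1,5):dx=+3,dy=+14->C
  (1,6):dx=+2,dy=+5->C; (1,7):dx=+7,dy=+2->C; (1,8):dx=+4,dy=+10->C; (1,9):dx=+10,dy=+16->C
  (2,3):dx=-5,dy=+6->D; (2,4):dx=+1,dy=+3->C; (2,5):dx=-8,dy=+8->D; (2,6):dx=-9,dy=-1->C
  (2,7):dx=-4,dy=-4->C; (2,8):dx=-7,dy=+4->D; (2,9):dx=-1,dy=+10->D; (3,4):dx=+6,dy=-3->D
  (3,5):dx=-3,dy=+2->D; (3,6):dx=-4,dy=-7->C; (3,7):dx=+1,dy=-10->D; (3,8):dx=-2,dy=-2->C
  (3,9):dx=+4,dy=+4->C; (4,5):dx=-9,dy=+5->D; (4,6):dx=-10,dy=-4->C; (4,7):dx=-5,dy=-7->C
  (4,8):dx=-8,dy=+1->D; (4,9):dx=-2,dy=+7->D; (5,6):dx=-1,dy=-9->C; (5,7):dx=+4,dy=-12->D
  (5,8):dx=+1,dy=-4->D; (5,9):dx=+7,dy=+2->C; (6,7):dx=+5,dy=-3->D; (6,8):dx=+2,dy=+5->C
  (6,9):dx=+8,dy=+11->C; (7,8):dx=-3,dy=+8->D; (7,9):dx=+3,dy=+14->C; (8,9):dx=+6,dy=+6->C
Step 2: C = 22, D = 14, total pairs = 36.
Step 3: tau = (C - D)/(n(n-1)/2) = (22 - 14)/36 = 0.222222.
Step 4: Exact two-sided p-value (enumerate n! = 362880 permutations of y under H0): p = 0.476709.
Step 5: alpha = 0.1. fail to reject H0.

tau_b = 0.2222 (C=22, D=14), p = 0.476709, fail to reject H0.


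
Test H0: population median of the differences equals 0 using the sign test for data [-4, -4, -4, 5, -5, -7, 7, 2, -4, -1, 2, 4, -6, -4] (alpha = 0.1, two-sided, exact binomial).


Step 1: Discard zero differences. Original n = 14; n_eff = number of nonzero differences = 14.
Nonzero differences (with sign): -4, -4, -4, +5, -5, -7, +7, +2, -4, -1, +2, +4, -6, -4
Step 2: Count signs: positive = 5, negative = 9.
Step 3: Under H0: P(positive) = 0.5, so the number of positives S ~ Bin(14, 0.5).
Step 4: Two-sided exact p-value = sum of Bin(14,0.5) probabilities at or below the observed probability = 0.423950.
Step 5: alpha = 0.1. fail to reject H0.

n_eff = 14, pos = 5, neg = 9, p = 0.423950, fail to reject H0.


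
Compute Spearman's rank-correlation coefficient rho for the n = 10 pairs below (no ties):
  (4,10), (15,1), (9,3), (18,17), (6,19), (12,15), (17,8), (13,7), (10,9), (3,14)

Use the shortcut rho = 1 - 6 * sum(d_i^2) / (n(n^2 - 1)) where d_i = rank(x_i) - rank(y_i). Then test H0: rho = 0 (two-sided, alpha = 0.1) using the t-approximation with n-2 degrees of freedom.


Step 1: Rank x and y separately (midranks; no ties here).
rank(x): 4->2, 15->8, 9->4, 18->10, 6->3, 12->6, 17->9, 13->7, 10->5, 3->1
rank(y): 10->6, 1->1, 3->2, 17->9, 19->10, 15->8, 8->4, 7->3, 9->5, 14->7
Step 2: d_i = R_x(i) - R_y(i); compute d_i^2.
  (2-6)^2=16, (8-1)^2=49, (4-2)^2=4, (10-9)^2=1, (3-10)^2=49, (6-8)^2=4, (9-4)^2=25, (7-3)^2=16, (5-5)^2=0, (1-7)^2=36
sum(d^2) = 200.
Step 3: rho = 1 - 6*200 / (10*(10^2 - 1)) = 1 - 1200/990 = -0.212121.
Step 4: Under H0, t = rho * sqrt((n-2)/(1-rho^2)) = -0.6139 ~ t(8).
Step 5: Two-sided p-value from the t-distribution with 8 df = 0.556306.
Step 6: alpha = 0.1. fail to reject H0.

rho = -0.2121, p = 0.556306, fail to reject H0 at alpha = 0.1.


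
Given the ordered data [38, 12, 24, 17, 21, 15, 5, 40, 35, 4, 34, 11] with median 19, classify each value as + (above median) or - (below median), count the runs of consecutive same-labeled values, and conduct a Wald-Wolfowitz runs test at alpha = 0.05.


Step 1: Compute median = 19; label A = above, B = below.
Labels in order: ABABABBAABAB  (n_A = 6, n_B = 6)
Step 2: Count runs R = 10.
Step 3: Under H0 (random ordering), E[R] = 2*n_A*n_B/(n_A+n_B) + 1 = 2*6*6/12 + 1 = 7.0000.
        Var[R] = 2*n_A*n_B*(2*n_A*n_B - n_A - n_B) / ((n_A+n_B)^2 * (n_A+n_B-1)) = 4320/1584 = 2.7273.
        SD[R] = 1.6514.
Step 4: Continuity-corrected z = (R - 0.5 - E[R]) / SD[R] = (10 - 0.5 - 7.0000) / 1.6514 = 1.5138.
Step 5: Two-sided p-value via normal approximation = 2*(1 - Phi(|z|)) = 0.130070.
Step 6: alpha = 0.05. fail to reject H0.

R = 10, z = 1.5138, p = 0.130070, fail to reject H0.


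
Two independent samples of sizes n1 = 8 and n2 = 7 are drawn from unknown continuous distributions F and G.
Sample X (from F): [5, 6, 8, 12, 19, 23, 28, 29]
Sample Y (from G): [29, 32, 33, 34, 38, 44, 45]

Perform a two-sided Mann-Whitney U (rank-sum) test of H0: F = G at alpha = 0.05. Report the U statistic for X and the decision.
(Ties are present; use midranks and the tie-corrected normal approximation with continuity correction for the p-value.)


Step 1: Combine and sort all 15 observations; assign midranks.
sorted (value, group): (5,X), (6,X), (8,X), (12,X), (19,X), (23,X), (28,X), (29,X), (29,Y), (32,Y), (33,Y), (34,Y), (38,Y), (44,Y), (45,Y)
ranks: 5->1, 6->2, 8->3, 12->4, 19->5, 23->6, 28->7, 29->8.5, 29->8.5, 32->10, 33->11, 34->12, 38->13, 44->14, 45->15
Step 2: Rank sum for X: R1 = 1 + 2 + 3 + 4 + 5 + 6 + 7 + 8.5 = 36.5.
Step 3: U_X = R1 - n1(n1+1)/2 = 36.5 - 8*9/2 = 36.5 - 36 = 0.5.
       U_Y = n1*n2 - U_X = 56 - 0.5 = 55.5.
Step 4: Ties are present, so use the tie-corrected normal approximation (with continuity correction) for the p-value.
Step 5: p-value = 0.001763; compare to alpha = 0.05. reject H0.

U_X = 0.5, p = 0.001763, reject H0 at alpha = 0.05.


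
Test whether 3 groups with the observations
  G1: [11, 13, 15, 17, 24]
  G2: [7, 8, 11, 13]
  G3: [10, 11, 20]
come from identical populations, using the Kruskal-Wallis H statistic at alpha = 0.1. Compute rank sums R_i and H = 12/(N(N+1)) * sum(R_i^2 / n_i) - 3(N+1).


Step 1: Combine all N = 12 observations and assign midranks.
sorted (value, group, rank): (7,G2,1), (8,G2,2), (10,G3,3), (11,G1,5), (11,G2,5), (11,G3,5), (13,G1,7.5), (13,G2,7.5), (15,G1,9), (17,G1,10), (20,G3,11), (24,G1,12)
Step 2: Sum ranks within each group.
R_1 = 43.5 (n_1 = 5)
R_2 = 15.5 (n_2 = 4)
R_3 = 19 (n_3 = 3)
Step 3: H = 12/(N(N+1)) * sum(R_i^2/n_i) - 3(N+1)
     = 12/(12*13) * (43.5^2/5 + 15.5^2/4 + 19^2/3) - 3*13
     = 0.076923 * 558.846 - 39
     = 3.988141.
Step 4: Ties present; correction factor C = 1 - 30/(12^3 - 12) = 0.982517. Corrected H = 3.988141 / 0.982517 = 4.059104.
Step 5: Under H0, H ~ chi^2(2); p-value = 0.131394.
Step 6: alpha = 0.1. fail to reject H0.

H = 4.0591, df = 2, p = 0.131394, fail to reject H0.


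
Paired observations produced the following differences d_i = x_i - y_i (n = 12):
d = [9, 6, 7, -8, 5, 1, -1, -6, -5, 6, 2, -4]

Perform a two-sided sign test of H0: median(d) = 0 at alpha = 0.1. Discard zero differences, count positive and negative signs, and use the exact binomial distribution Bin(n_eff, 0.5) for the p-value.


Step 1: Discard zero differences. Original n = 12; n_eff = number of nonzero differences = 12.
Nonzero differences (with sign): +9, +6, +7, -8, +5, +1, -1, -6, -5, +6, +2, -4
Step 2: Count signs: positive = 7, negative = 5.
Step 3: Under H0: P(positive) = 0.5, so the number of positives S ~ Bin(12, 0.5).
Step 4: Two-sided exact p-value = sum of Bin(12,0.5) probabilities at or below the observed probability = 0.774414.
Step 5: alpha = 0.1. fail to reject H0.

n_eff = 12, pos = 7, neg = 5, p = 0.774414, fail to reject H0.


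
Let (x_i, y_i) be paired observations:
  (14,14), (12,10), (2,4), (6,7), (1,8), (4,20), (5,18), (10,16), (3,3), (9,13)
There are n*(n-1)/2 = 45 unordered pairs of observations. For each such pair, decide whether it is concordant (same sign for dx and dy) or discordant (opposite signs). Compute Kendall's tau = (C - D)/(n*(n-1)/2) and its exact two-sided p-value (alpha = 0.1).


Step 1: Enumerate the 45 unordered pairs (i,j) with i<j and classify each by sign(x_j-x_i) * sign(y_j-y_i).
  (1,2):dx=-2,dy=-4->C; (1,3):dx=-12,dy=-10->C; (1,4):dx=-8,dy=-7->C; (1,5):dx=-13,dy=-6->C
  (1,6):dx=-10,dy=+6->D; (1,7):dx=-9,dy=+4->D; (1,8):dx=-4,dy=+2->D; (1,9):dx=-11,dy=-11->C
  (1,10):dx=-5,dy=-1->C; (2,3):dx=-10,dy=-6->C; (2,4):dx=-6,dy=-3->C; (2,5):dx=-11,dy=-2->C
  (2,6):dx=-8,dy=+10->D; (2,7):dx=-7,dy=+8->D; (2,8):dx=-2,dy=+6->D; (2,9):dx=-9,dy=-7->C
  (2,10):dx=-3,dy=+3->D; (3,4):dx=+4,dy=+3->C; (3,5):dx=-1,dy=+4->D; (3,6):dx=+2,dy=+16->C
  (3,7):dx=+3,dy=+14->C; (3,8):dx=+8,dy=+12->C; (3,9):dx=+1,dy=-1->D; (3,10):dx=+7,dy=+9->C
  (4,5):dx=-5,dy=+1->D; (4,6):dx=-2,dy=+13->D; (4,7):dx=-1,dy=+11->D; (4,8):dx=+4,dy=+9->C
  (4,9):dx=-3,dy=-4->C; (4,10):dx=+3,dy=+6->C; (5,6):dx=+3,dy=+12->C; (5,7):dx=+4,dy=+10->C
  (5,8):dx=+9,dy=+8->C; (5,9):dx=+2,dy=-5->D; (5,10):dx=+8,dy=+5->C; (6,7):dx=+1,dy=-2->D
  (6,8):dx=+6,dy=-4->D; (6,9):dx=-1,dy=-17->C; (6,10):dx=+5,dy=-7->D; (7,8):dx=+5,dy=-2->D
  (7,9):dx=-2,dy=-15->C; (7,10):dx=+4,dy=-5->D; (8,9):dx=-7,dy=-13->C; (8,10):dx=-1,dy=-3->C
  (9,10):dx=+6,dy=+10->C
Step 2: C = 27, D = 18, total pairs = 45.
Step 3: tau = (C - D)/(n(n-1)/2) = (27 - 18)/45 = 0.200000.
Step 4: Exact two-sided p-value (enumerate n! = 3628800 permutations of y under H0): p = 0.484313.
Step 5: alpha = 0.1. fail to reject H0.

tau_b = 0.2000 (C=27, D=18), p = 0.484313, fail to reject H0.


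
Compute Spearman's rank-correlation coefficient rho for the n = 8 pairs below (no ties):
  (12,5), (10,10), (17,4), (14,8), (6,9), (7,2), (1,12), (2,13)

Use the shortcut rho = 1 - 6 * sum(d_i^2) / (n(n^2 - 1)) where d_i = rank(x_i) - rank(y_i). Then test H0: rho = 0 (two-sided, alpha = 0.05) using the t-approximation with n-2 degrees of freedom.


Step 1: Rank x and y separately (midranks; no ties here).
rank(x): 12->6, 10->5, 17->8, 14->7, 6->3, 7->4, 1->1, 2->2
rank(y): 5->3, 10->6, 4->2, 8->4, 9->5, 2->1, 12->7, 13->8
Step 2: d_i = R_x(i) - R_y(i); compute d_i^2.
  (6-3)^2=9, (5-6)^2=1, (8-2)^2=36, (7-4)^2=9, (3-5)^2=4, (4-1)^2=9, (1-7)^2=36, (2-8)^2=36
sum(d^2) = 140.
Step 3: rho = 1 - 6*140 / (8*(8^2 - 1)) = 1 - 840/504 = -0.666667.
Step 4: Under H0, t = rho * sqrt((n-2)/(1-rho^2)) = -2.1909 ~ t(6).
Step 5: Two-sided p-value from the t-distribution with 6 df = 0.070988.
Step 6: alpha = 0.05. fail to reject H0.

rho = -0.6667, p = 0.070988, fail to reject H0 at alpha = 0.05.


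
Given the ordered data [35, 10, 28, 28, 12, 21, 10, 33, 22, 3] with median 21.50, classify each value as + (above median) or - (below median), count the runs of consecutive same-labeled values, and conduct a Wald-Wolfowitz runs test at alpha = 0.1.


Step 1: Compute median = 21.50; label A = above, B = below.
Labels in order: ABAABBBAAB  (n_A = 5, n_B = 5)
Step 2: Count runs R = 6.
Step 3: Under H0 (random ordering), E[R] = 2*n_A*n_B/(n_A+n_B) + 1 = 2*5*5/10 + 1 = 6.0000.
        Var[R] = 2*n_A*n_B*(2*n_A*n_B - n_A - n_B) / ((n_A+n_B)^2 * (n_A+n_B-1)) = 2000/900 = 2.2222.
        SD[R] = 1.4907.
Step 4: R = E[R], so z = 0 with no continuity correction.
Step 5: Two-sided p-value via normal approximation = 2*(1 - Phi(|z|)) = 1.000000.
Step 6: alpha = 0.1. fail to reject H0.

R = 6, z = 0.0000, p = 1.000000, fail to reject H0.


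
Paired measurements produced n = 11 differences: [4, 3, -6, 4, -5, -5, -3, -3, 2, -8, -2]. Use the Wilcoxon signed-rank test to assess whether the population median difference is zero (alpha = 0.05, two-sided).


Step 1: Drop any zero differences (none here) and take |d_i|.
|d| = [4, 3, 6, 4, 5, 5, 3, 3, 2, 8, 2]
Step 2: Midrank |d_i| (ties get averaged ranks).
ranks: |4|->6.5, |3|->4, |6|->10, |4|->6.5, |5|->8.5, |5|->8.5, |3|->4, |3|->4, |2|->1.5, |8|->11, |2|->1.5
Step 3: Attach original signs; sum ranks with positive sign and with negative sign.
W+ = 6.5 + 4 + 6.5 + 1.5 = 18.5
W- = 10 + 8.5 + 8.5 + 4 + 4 + 11 + 1.5 = 47.5
(Check: W+ + W- = 66 should equal n(n+1)/2 = 66.)
Step 4: Test statistic W = min(W+, W-) = 18.5.
Step 5: Ties in |d|, so use the tie-corrected normal approximation.
        E[W] = n(n+1)/4 = 11*12/4 = 33.
        Tie groups: |d|=2 (t=2), |d|=3 (t=3), |d|=4 (t=2), |d|=5 (t=2); sum(t^3 - t) = 42.
        Var[W] = n(n+1)(2n+1)/24 - sum(t^3-t)/48 = 3036/24 - 42/48 = 125.625.
        z = (W - E[W]) / sqrt(Var[W]) = (18.5 - 33) / 11.2083 = -1.2937.
        Two-sided p = 2*Phi(z) = 0.195773.
Step 6: alpha = 0.05. fail to reject H0.

W+ = 18.5, W- = 47.5, W = min = 18.5, p = 0.195773, fail to reject H0.


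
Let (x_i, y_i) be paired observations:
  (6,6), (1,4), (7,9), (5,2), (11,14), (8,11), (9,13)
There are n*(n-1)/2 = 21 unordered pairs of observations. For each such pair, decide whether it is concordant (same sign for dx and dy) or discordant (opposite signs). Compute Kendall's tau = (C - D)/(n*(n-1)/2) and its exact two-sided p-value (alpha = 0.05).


Step 1: Enumerate the 21 unordered pairs (i,j) with i<j and classify each by sign(x_j-x_i) * sign(y_j-y_i).
  (1,2):dx=-5,dy=-2->C; (1,3):dx=+1,dy=+3->C; (1,4):dx=-1,dy=-4->C; (1,5):dx=+5,dy=+8->C
  (1,6):dx=+2,dy=+5->C; (1,7):dx=+3,dy=+7->C; (2,3):dx=+6,dy=+5->C; (2,4):dx=+4,dy=-2->D
  (2,5):dx=+10,dy=+10->C; (2,6):dx=+7,dy=+7->C; (2,7):dx=+8,dy=+9->C; (3,4):dx=-2,dy=-7->C
  (3,5):dx=+4,dy=+5->C; (3,6):dx=+1,dy=+2->C; (3,7):dx=+2,dy=+4->C; (4,5):dx=+6,dy=+12->C
  (4,6):dx=+3,dy=+9->C; (4,7):dx=+4,dy=+11->C; (5,6):dx=-3,dy=-3->C; (5,7):dx=-2,dy=-1->C
  (6,7):dx=+1,dy=+2->C
Step 2: C = 20, D = 1, total pairs = 21.
Step 3: tau = (C - D)/(n(n-1)/2) = (20 - 1)/21 = 0.904762.
Step 4: Exact two-sided p-value (enumerate n! = 5040 permutations of y under H0): p = 0.002778.
Step 5: alpha = 0.05. reject H0.

tau_b = 0.9048 (C=20, D=1), p = 0.002778, reject H0.


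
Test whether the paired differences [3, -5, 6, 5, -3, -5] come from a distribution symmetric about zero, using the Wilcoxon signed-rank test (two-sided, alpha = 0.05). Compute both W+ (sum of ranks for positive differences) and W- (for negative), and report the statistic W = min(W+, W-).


Step 1: Drop any zero differences (none here) and take |d_i|.
|d| = [3, 5, 6, 5, 3, 5]
Step 2: Midrank |d_i| (ties get averaged ranks).
ranks: |3|->1.5, |5|->4, |6|->6, |5|->4, |3|->1.5, |5|->4
Step 3: Attach original signs; sum ranks with positive sign and with negative sign.
W+ = 1.5 + 6 + 4 = 11.5
W- = 4 + 1.5 + 4 = 9.5
(Check: W+ + W- = 21 should equal n(n+1)/2 = 21.)
Step 4: Test statistic W = min(W+, W-) = 9.5.
Step 5: Ties in |d|, so use the tie-corrected normal approximation.
        E[W] = n(n+1)/4 = 6*7/4 = 10.5.
        Tie groups: |d|=3 (t=2), |d|=5 (t=3); sum(t^3 - t) = 30.
        Var[W] = n(n+1)(2n+1)/24 - sum(t^3-t)/48 = 546/24 - 30/48 = 22.125.
        z = (W - E[W]) / sqrt(Var[W]) = (9.5 - 10.5) / 4.7037 = -0.2126.
        Two-sided p = 2*Phi(z) = 0.831641.
Step 6: alpha = 0.05. fail to reject H0.

W+ = 11.5, W- = 9.5, W = min = 9.5, p = 0.831641, fail to reject H0.


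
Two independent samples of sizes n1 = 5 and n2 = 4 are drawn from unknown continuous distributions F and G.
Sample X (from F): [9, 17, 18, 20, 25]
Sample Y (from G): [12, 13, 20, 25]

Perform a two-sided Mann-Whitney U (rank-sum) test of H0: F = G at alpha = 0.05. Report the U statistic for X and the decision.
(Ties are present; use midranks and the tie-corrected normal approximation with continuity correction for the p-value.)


Step 1: Combine and sort all 9 observations; assign midranks.
sorted (value, group): (9,X), (12,Y), (13,Y), (17,X), (18,X), (20,X), (20,Y), (25,X), (25,Y)
ranks: 9->1, 12->2, 13->3, 17->4, 18->5, 20->6.5, 20->6.5, 25->8.5, 25->8.5
Step 2: Rank sum for X: R1 = 1 + 4 + 5 + 6.5 + 8.5 = 25.
Step 3: U_X = R1 - n1(n1+1)/2 = 25 - 5*6/2 = 25 - 15 = 10.
       U_Y = n1*n2 - U_X = 20 - 10 = 10.
Step 4: Ties are present, so use the tie-corrected normal approximation (with continuity correction) for the p-value.
Step 5: p-value = 1.000000; compare to alpha = 0.05. fail to reject H0.

U_X = 10, p = 1.000000, fail to reject H0 at alpha = 0.05.


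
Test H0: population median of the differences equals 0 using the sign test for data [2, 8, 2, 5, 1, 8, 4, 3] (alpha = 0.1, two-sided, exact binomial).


Step 1: Discard zero differences. Original n = 8; n_eff = number of nonzero differences = 8.
Nonzero differences (with sign): +2, +8, +2, +5, +1, +8, +4, +3
Step 2: Count signs: positive = 8, negative = 0.
Step 3: Under H0: P(positive) = 0.5, so the number of positives S ~ Bin(8, 0.5).
Step 4: Two-sided exact p-value = sum of Bin(8,0.5) probabilities at or below the observed probability = 0.007812.
Step 5: alpha = 0.1. reject H0.

n_eff = 8, pos = 8, neg = 0, p = 0.007812, reject H0.


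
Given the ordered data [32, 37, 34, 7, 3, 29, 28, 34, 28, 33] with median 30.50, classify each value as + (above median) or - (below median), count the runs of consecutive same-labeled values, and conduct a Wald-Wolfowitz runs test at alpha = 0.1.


Step 1: Compute median = 30.50; label A = above, B = below.
Labels in order: AAABBBBABA  (n_A = 5, n_B = 5)
Step 2: Count runs R = 5.
Step 3: Under H0 (random ordering), E[R] = 2*n_A*n_B/(n_A+n_B) + 1 = 2*5*5/10 + 1 = 6.0000.
        Var[R] = 2*n_A*n_B*(2*n_A*n_B - n_A - n_B) / ((n_A+n_B)^2 * (n_A+n_B-1)) = 2000/900 = 2.2222.
        SD[R] = 1.4907.
Step 4: Continuity-corrected z = (R + 0.5 - E[R]) / SD[R] = (5 + 0.5 - 6.0000) / 1.4907 = -0.3354.
Step 5: Two-sided p-value via normal approximation = 2*(1 - Phi(|z|)) = 0.737316.
Step 6: alpha = 0.1. fail to reject H0.

R = 5, z = -0.3354, p = 0.737316, fail to reject H0.
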